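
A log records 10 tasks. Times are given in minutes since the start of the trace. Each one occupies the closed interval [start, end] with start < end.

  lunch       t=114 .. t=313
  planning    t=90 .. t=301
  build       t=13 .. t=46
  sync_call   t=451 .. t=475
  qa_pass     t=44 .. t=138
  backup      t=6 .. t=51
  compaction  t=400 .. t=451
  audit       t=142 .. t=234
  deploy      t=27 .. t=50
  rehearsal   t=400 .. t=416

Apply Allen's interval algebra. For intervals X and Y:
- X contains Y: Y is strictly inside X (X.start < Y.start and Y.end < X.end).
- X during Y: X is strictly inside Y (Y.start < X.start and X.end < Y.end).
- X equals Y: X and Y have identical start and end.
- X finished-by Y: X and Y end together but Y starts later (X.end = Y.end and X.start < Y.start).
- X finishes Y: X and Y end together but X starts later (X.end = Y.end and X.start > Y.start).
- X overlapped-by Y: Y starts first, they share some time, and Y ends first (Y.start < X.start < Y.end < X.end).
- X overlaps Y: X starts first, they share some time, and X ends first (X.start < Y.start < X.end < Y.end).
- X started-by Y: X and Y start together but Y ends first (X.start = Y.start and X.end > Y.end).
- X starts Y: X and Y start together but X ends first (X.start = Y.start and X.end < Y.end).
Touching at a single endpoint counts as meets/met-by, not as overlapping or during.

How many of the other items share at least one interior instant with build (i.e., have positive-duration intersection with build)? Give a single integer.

Target build = [t=13, t=46].
audit [t=142, t=234] → after → no.
backup [t=6, t=51] → contains → counts.
compaction [t=400, t=451] → after → no.
deploy [t=27, t=50] → overlapped-by → counts.
lunch [t=114, t=313] → after → no.
planning [t=90, t=301] → after → no.
qa_pass [t=44, t=138] → overlapped-by → counts.
rehearsal [t=400, t=416] → after → no.
sync_call [t=451, t=475] → after → no.
Total: 3.

3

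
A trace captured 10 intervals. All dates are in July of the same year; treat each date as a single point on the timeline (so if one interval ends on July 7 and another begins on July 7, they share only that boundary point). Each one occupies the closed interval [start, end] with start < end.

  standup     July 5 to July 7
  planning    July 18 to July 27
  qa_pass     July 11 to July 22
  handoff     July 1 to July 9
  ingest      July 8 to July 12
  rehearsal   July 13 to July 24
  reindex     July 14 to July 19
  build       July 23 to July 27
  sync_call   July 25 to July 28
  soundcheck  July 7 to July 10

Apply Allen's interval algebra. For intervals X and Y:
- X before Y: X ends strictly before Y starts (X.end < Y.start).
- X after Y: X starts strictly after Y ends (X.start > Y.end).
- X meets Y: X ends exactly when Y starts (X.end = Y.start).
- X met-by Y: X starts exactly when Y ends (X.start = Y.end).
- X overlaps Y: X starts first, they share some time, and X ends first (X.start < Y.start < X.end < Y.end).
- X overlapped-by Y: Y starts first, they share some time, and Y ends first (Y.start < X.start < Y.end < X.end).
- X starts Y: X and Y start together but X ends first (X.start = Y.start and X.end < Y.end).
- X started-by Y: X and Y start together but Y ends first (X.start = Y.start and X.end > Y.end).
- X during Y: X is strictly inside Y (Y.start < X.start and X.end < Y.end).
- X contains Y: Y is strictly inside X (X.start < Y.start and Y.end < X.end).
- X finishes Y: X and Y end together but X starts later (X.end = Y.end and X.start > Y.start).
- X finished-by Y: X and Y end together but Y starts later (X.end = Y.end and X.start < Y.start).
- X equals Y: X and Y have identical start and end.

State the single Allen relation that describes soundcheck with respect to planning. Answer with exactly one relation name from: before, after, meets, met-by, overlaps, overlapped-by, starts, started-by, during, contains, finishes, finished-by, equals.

before

soundcheck = [July 7, July 10]; planning = [July 18, July 27].
Compare endpoints: soundcheck.start < planning.start, soundcheck.start < planning.end, soundcheck.end < planning.start, soundcheck.end < planning.end.
That pattern is 'before'.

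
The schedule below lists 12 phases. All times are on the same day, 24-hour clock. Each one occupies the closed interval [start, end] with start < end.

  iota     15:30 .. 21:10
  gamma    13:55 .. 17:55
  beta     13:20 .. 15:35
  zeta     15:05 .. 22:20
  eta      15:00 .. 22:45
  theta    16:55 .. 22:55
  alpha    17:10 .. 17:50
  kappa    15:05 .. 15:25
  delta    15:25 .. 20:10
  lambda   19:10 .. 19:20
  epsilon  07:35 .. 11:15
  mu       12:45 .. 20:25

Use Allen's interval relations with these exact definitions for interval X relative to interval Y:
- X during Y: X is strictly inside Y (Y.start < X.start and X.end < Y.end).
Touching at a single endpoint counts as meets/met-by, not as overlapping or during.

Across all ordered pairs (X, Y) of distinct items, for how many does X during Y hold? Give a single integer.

25

Checking all 132 ordered pairs for relation 'during'; matching pairs in alphabetical order:
(alpha, delta): alpha during delta ✓
(alpha, eta): alpha during eta ✓
(alpha, gamma): alpha during gamma ✓
(alpha, iota): alpha during iota ✓
(alpha, mu): alpha during mu ✓
(alpha, theta): alpha during theta ✓
(alpha, zeta): alpha during zeta ✓
(beta, mu): beta during mu ✓
(delta, eta): delta during eta ✓
(delta, mu): delta during mu ✓
(delta, zeta): delta during zeta ✓
(gamma, mu): gamma during mu ✓
(iota, eta): iota during eta ✓
(iota, zeta): iota during zeta ✓
(kappa, beta): kappa during beta ✓
(kappa, eta): kappa during eta ✓
(kappa, gamma): kappa during gamma ✓
(kappa, mu): kappa during mu ✓
(lambda, delta): lambda during delta ✓
(lambda, eta): lambda during eta ✓
(lambda, iota): lambda during iota ✓
(lambda, mu): lambda during mu ✓
(lambda, theta): lambda during theta ✓
(lambda, zeta): lambda during zeta ✓
... plus 1 further pairs not listed.
Count: 25.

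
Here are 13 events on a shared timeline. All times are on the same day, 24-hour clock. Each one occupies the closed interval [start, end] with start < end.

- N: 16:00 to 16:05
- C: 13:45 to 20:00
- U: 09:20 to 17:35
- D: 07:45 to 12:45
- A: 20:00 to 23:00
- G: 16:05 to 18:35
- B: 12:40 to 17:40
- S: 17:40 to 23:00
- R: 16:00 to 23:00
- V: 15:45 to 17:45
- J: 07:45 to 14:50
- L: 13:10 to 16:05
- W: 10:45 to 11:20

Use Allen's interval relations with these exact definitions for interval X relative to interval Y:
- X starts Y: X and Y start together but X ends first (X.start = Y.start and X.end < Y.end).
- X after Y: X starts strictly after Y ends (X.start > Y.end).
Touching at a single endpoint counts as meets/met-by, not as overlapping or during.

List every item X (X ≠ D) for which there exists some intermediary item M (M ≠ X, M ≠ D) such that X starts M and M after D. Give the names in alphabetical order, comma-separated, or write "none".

N

Target D = [07:45, 12:45].
Intermediaries M with M after D: A, C, G, L, N, R, S, V.
Via A — items with X starts A: none.
Via C — items with X starts C: none.
Via G — items with X starts G: none.
Via L — items with X starts L: none.
Via N — items with X starts N: none.
Via R — items with X starts R: N.
Via S — items with X starts S: none.
Via V — items with X starts V: none.
Union: N.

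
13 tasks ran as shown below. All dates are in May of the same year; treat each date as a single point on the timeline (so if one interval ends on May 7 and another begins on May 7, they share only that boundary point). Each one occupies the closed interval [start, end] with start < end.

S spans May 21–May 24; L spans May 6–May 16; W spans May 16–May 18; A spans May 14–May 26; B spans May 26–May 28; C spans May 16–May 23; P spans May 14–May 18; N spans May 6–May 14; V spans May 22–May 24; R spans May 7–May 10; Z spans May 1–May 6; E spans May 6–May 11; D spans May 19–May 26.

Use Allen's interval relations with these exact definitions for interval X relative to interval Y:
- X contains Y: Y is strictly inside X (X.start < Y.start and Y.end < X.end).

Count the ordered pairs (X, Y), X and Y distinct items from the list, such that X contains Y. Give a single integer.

Checking all 156 ordered pairs for relation 'contains'; matching pairs in alphabetical order:
(A, C): A contains C ✓
(A, S): A contains S ✓
(A, V): A contains V ✓
(A, W): A contains W ✓
(D, S): D contains S ✓
(D, V): D contains V ✓
(E, R): E contains R ✓
(L, R): L contains R ✓
(N, R): N contains R ✓
Count: 9.

9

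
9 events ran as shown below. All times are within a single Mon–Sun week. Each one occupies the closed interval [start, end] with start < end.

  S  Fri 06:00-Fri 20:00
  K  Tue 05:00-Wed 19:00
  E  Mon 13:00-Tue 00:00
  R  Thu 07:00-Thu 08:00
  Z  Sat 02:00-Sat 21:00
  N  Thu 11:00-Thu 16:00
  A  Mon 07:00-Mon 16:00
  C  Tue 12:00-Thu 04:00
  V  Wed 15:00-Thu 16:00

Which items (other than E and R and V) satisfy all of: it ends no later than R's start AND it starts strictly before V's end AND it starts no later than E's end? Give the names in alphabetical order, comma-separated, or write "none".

Conditions: its end is no later than R's start (X.end <= Thu 07:00) AND its start is strictly before V's end (X.start < Thu 16:00) AND its start is no later than E's end (X.start <= Tue 00:00).
A: end Mon 16:00 <= Thu 07:00? ✓; start Mon 07:00 < Thu 16:00? ✓; start Mon 07:00 <= Tue 00:00? ✓ → yes.
C: end Thu 04:00 <= Thu 07:00? ✓; start Tue 12:00 < Thu 16:00? ✓; start Tue 12:00 <= Tue 00:00? ✗ → no.
K: end Wed 19:00 <= Thu 07:00? ✓; start Tue 05:00 < Thu 16:00? ✓; start Tue 05:00 <= Tue 00:00? ✗ → no.
N: end Thu 16:00 <= Thu 07:00? ✗; start Thu 11:00 < Thu 16:00? ✓; start Thu 11:00 <= Tue 00:00? ✗ → no.
S: end Fri 20:00 <= Thu 07:00? ✗; start Fri 06:00 < Thu 16:00? ✗; start Fri 06:00 <= Tue 00:00? ✗ → no.
Z: end Sat 21:00 <= Thu 07:00? ✗; start Sat 02:00 < Thu 16:00? ✗; start Sat 02:00 <= Tue 00:00? ✗ → no.
Result: A.

A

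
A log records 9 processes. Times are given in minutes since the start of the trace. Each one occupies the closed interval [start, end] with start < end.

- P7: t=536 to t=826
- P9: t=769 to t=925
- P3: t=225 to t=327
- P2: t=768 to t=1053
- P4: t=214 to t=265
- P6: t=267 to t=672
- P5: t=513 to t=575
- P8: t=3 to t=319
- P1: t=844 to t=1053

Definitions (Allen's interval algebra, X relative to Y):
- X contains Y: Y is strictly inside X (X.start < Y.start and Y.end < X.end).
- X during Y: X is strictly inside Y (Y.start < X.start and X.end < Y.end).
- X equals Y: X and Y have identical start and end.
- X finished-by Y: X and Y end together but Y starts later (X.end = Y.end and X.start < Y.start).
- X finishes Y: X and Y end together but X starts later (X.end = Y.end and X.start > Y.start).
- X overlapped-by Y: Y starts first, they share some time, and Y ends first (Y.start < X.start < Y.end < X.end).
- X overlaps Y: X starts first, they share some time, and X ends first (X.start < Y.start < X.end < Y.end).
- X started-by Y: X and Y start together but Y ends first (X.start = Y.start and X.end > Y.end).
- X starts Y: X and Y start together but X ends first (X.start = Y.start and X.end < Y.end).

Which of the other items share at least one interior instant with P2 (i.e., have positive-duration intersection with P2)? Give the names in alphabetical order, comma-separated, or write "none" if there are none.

P1, P7, P9

Target P2 = [t=768, t=1053].
P1 [t=844, t=1053] → finishes → yes.
P3 [t=225, t=327] → before → no.
P4 [t=214, t=265] → before → no.
P5 [t=513, t=575] → before → no.
P6 [t=267, t=672] → before → no.
P7 [t=536, t=826] → overlaps → yes.
P8 [t=3, t=319] → before → no.
P9 [t=769, t=925] → during → yes.
Result: P1, P7, P9.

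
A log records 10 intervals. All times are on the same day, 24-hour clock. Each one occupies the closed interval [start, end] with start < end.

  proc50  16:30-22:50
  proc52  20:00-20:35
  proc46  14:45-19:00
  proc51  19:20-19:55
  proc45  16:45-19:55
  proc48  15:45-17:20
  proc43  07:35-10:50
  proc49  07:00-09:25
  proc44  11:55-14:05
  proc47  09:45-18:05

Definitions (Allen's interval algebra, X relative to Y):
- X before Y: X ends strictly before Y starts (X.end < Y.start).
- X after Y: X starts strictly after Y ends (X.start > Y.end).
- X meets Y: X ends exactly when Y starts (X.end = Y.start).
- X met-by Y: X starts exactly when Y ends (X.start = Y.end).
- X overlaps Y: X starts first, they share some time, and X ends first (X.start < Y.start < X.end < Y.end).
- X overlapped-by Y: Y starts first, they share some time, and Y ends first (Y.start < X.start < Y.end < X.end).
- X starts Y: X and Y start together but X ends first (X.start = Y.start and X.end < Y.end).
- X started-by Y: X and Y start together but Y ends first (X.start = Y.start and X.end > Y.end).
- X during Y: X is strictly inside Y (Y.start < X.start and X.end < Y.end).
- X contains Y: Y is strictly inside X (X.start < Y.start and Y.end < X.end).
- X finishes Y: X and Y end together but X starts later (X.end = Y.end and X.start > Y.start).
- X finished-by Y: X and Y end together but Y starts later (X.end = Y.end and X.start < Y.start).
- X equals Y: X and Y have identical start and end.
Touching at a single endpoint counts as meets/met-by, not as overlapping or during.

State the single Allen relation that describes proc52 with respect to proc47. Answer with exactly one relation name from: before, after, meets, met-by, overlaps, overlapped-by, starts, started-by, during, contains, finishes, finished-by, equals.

proc52 = [20:00, 20:35]; proc47 = [09:45, 18:05].
Compare endpoints: proc52.start > proc47.start, proc52.start > proc47.end, proc52.end > proc47.start, proc52.end > proc47.end.
That pattern is 'after'.

after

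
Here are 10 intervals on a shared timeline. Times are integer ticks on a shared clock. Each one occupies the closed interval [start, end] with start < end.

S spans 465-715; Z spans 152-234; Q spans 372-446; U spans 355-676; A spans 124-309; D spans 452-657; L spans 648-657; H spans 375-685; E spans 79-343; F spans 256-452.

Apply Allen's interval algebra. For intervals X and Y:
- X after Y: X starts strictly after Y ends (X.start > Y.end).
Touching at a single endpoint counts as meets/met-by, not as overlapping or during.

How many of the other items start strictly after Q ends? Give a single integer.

3

Target Q = [372, 446].
A [124, 309] → before → no.
D [452, 657] → after → counts.
E [79, 343] → before → no.
F [256, 452] → contains → no.
H [375, 685] → overlapped-by → no.
L [648, 657] → after → counts.
S [465, 715] → after → counts.
U [355, 676] → contains → no.
Z [152, 234] → before → no.
Total: 3.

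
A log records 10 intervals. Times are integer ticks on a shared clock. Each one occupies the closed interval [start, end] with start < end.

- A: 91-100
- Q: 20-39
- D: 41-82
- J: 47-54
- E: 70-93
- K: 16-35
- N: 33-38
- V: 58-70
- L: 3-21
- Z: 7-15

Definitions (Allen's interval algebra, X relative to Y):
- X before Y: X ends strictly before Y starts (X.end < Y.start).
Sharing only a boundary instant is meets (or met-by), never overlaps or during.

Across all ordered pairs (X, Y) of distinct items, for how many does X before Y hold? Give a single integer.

Checking all 90 ordered pairs for relation 'before'; matching pairs in alphabetical order:
(D, A): D before A ✓
(J, A): J before A ✓
(J, E): J before E ✓
(J, V): J before V ✓
(K, A): K before A ✓
(K, D): K before D ✓
(K, E): K before E ✓
(K, J): K before J ✓
(K, V): K before V ✓
(L, A): L before A ✓
(L, D): L before D ✓
(L, E): L before E ✓
(L, J): L before J ✓
(L, N): L before N ✓
(L, V): L before V ✓
(N, A): N before A ✓
(N, D): N before D ✓
(N, E): N before E ✓
(N, J): N before J ✓
(N, V): N before V ✓
(Q, A): Q before A ✓
(Q, D): Q before D ✓
(Q, E): Q before E ✓
(Q, J): Q before J ✓
... plus 10 further pairs not listed.
Count: 34.

34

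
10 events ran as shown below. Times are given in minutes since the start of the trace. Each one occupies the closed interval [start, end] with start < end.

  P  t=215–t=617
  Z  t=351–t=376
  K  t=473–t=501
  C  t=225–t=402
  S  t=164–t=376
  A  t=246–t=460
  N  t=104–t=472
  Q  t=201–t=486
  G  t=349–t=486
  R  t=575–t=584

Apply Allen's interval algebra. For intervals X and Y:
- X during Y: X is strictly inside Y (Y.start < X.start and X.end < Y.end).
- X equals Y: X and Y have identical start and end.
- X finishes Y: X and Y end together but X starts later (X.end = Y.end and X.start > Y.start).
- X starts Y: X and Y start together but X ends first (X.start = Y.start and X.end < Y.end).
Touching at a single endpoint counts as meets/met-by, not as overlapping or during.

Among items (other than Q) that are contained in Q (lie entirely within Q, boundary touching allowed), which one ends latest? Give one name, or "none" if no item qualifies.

G

Target Q = [t=201, t=486].
A [t=246, t=460] → during → candidate.
C [t=225, t=402] → during → candidate.
G [t=349, t=486] → finishes → candidate.
K [t=473, t=501] → overlapped-by → excluded.
N [t=104, t=472] → overlaps → excluded.
P [t=215, t=617] → overlapped-by → excluded.
R [t=575, t=584] → after → excluded.
S [t=164, t=376] → overlaps → excluded.
Z [t=351, t=376] → during → candidate.
Among candidates, latest end is t=486 → G.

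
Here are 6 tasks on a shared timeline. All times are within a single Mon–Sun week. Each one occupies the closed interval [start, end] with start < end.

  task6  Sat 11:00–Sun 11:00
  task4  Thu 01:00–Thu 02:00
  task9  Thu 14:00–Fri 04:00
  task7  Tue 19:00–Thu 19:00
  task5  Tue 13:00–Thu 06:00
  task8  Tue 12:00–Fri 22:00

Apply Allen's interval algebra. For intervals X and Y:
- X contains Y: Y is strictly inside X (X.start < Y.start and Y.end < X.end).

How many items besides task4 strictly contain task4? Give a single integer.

3

Target task4 = [Thu 01:00, Thu 02:00].
task5 [Tue 13:00, Thu 06:00] → contains → counts.
task6 [Sat 11:00, Sun 11:00] → after → no.
task7 [Tue 19:00, Thu 19:00] → contains → counts.
task8 [Tue 12:00, Fri 22:00] → contains → counts.
task9 [Thu 14:00, Fri 04:00] → after → no.
Total: 3.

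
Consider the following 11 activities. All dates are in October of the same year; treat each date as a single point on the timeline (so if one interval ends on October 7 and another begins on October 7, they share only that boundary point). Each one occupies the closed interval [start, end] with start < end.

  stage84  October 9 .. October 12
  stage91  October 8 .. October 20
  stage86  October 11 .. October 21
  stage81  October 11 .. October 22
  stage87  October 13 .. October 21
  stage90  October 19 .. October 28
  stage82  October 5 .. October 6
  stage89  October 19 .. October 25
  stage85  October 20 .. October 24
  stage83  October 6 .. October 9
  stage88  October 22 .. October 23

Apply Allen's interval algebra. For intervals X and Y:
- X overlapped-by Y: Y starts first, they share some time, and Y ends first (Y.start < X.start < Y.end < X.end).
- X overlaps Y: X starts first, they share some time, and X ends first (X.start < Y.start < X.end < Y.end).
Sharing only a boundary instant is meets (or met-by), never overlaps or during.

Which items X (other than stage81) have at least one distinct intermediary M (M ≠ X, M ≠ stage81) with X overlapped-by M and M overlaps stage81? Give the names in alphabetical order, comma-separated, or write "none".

Target stage81 = [October 11, October 22].
Intermediaries M with M overlaps stage81: stage84, stage91.
Via stage84 — items with X overlapped-by stage84: stage86.
Via stage91 — items with X overlapped-by stage91: stage86, stage87, stage89, stage90.
Union: stage86, stage87, stage89, stage90.

stage86, stage87, stage89, stage90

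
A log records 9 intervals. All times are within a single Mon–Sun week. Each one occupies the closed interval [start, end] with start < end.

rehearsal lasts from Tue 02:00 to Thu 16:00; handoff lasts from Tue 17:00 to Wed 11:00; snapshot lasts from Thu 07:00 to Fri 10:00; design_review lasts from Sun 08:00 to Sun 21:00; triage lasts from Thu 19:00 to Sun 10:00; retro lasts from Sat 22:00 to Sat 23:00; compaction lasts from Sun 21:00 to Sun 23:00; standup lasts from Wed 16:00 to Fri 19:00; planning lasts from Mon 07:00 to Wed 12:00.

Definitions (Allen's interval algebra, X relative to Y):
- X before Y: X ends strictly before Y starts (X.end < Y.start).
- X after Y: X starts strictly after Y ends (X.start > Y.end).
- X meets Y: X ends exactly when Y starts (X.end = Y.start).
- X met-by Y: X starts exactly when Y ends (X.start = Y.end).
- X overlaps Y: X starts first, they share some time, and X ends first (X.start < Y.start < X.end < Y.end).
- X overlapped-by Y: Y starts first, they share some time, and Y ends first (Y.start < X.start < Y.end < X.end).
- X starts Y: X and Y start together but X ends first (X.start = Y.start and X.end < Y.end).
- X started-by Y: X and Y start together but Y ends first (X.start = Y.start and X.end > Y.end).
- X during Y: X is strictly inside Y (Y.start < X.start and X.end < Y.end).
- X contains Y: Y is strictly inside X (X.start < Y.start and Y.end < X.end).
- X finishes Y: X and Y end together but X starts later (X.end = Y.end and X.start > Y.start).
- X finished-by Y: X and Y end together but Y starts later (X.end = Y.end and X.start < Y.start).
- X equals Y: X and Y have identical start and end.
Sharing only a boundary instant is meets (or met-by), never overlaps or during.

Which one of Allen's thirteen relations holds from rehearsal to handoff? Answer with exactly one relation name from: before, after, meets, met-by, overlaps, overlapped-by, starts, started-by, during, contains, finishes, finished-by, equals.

rehearsal = [Tue 02:00, Thu 16:00]; handoff = [Tue 17:00, Wed 11:00].
Compare endpoints: rehearsal.start < handoff.start, rehearsal.start < handoff.end, rehearsal.end > handoff.start, rehearsal.end > handoff.end.
That pattern is 'contains'.

contains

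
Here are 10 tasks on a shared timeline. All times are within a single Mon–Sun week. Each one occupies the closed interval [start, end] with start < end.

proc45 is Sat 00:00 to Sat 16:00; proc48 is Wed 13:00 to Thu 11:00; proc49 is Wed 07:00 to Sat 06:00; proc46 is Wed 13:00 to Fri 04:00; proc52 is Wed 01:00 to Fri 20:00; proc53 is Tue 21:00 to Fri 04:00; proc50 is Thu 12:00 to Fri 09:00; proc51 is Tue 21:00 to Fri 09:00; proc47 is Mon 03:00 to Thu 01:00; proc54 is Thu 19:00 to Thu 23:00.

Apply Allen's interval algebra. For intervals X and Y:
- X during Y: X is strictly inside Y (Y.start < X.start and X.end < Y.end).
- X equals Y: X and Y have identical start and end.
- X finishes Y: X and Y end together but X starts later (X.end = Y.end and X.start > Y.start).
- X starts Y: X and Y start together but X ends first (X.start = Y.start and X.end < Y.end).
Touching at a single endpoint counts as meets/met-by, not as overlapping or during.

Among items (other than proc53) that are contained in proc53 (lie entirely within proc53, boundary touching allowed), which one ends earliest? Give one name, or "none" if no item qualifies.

proc48

Target proc53 = [Tue 21:00, Fri 04:00].
proc45 [Sat 00:00, Sat 16:00] → after → excluded.
proc46 [Wed 13:00, Fri 04:00] → finishes → candidate.
proc47 [Mon 03:00, Thu 01:00] → overlaps → excluded.
proc48 [Wed 13:00, Thu 11:00] → during → candidate.
proc49 [Wed 07:00, Sat 06:00] → overlapped-by → excluded.
proc50 [Thu 12:00, Fri 09:00] → overlapped-by → excluded.
proc51 [Tue 21:00, Fri 09:00] → started-by → excluded.
proc52 [Wed 01:00, Fri 20:00] → overlapped-by → excluded.
proc54 [Thu 19:00, Thu 23:00] → during → candidate.
Among candidates, earliest end is Thu 11:00 → proc48.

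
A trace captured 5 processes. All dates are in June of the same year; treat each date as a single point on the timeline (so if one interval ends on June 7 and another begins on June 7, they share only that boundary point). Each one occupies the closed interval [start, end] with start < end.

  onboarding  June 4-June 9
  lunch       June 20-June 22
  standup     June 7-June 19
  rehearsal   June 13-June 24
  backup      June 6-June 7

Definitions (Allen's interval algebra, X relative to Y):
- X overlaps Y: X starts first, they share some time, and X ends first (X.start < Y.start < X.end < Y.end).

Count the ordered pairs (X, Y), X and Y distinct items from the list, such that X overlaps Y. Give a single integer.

2

Checking all 20 ordered pairs for relation 'overlaps'; matching pairs in alphabetical order:
(onboarding, standup): onboarding overlaps standup ✓
(standup, rehearsal): standup overlaps rehearsal ✓
Count: 2.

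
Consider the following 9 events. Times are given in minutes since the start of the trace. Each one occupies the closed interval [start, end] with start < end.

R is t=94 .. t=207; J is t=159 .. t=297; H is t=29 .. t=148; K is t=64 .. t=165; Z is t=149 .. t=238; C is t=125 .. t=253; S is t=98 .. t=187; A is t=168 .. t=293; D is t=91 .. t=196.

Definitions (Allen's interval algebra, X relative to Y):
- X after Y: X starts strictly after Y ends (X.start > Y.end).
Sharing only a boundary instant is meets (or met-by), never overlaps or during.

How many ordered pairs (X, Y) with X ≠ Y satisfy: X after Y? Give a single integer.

Checking all 72 ordered pairs for relation 'after'; matching pairs in alphabetical order:
(A, H): A after H ✓
(A, K): A after K ✓
(J, H): J after H ✓
(Z, H): Z after H ✓
Count: 4.

4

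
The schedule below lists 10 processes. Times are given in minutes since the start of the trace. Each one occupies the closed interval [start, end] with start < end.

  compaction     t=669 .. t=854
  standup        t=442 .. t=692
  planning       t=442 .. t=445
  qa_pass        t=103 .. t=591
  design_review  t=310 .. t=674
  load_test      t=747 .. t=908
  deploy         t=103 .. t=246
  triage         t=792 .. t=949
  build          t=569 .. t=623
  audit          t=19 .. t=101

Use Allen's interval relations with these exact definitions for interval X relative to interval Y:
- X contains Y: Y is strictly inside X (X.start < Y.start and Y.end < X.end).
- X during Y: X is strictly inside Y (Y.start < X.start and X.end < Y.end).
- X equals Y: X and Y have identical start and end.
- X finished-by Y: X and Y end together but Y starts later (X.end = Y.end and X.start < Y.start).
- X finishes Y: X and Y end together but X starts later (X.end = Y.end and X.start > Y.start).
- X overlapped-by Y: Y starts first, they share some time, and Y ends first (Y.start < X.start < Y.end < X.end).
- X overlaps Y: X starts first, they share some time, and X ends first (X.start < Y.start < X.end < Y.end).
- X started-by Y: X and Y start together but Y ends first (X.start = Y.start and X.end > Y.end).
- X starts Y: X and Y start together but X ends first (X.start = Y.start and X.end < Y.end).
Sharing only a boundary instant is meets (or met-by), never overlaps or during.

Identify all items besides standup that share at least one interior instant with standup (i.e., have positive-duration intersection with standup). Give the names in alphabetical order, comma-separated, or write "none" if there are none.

Target standup = [t=442, t=692].
audit [t=19, t=101] → before → no.
build [t=569, t=623] → during → yes.
compaction [t=669, t=854] → overlapped-by → yes.
deploy [t=103, t=246] → before → no.
design_review [t=310, t=674] → overlaps → yes.
load_test [t=747, t=908] → after → no.
planning [t=442, t=445] → starts → yes.
qa_pass [t=103, t=591] → overlaps → yes.
triage [t=792, t=949] → after → no.
Result: build, compaction, design_review, planning, qa_pass.

build, compaction, design_review, planning, qa_pass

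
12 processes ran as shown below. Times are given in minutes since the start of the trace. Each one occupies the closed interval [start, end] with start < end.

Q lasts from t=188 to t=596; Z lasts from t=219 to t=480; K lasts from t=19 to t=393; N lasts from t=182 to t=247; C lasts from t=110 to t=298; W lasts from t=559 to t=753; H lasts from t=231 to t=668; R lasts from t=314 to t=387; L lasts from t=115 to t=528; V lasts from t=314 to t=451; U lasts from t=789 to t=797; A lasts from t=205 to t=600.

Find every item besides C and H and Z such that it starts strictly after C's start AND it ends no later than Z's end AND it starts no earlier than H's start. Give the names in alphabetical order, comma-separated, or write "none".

R, V

Conditions: its start is strictly after C's start (X.start > t=110) AND its end is no later than Z's end (X.end <= t=480) AND its start is no earlier than H's start (X.start >= t=231).
A: start t=205 > t=110? ✓; end t=600 <= t=480? ✗; start t=205 >= t=231? ✗ → no.
K: start t=19 > t=110? ✗; end t=393 <= t=480? ✓; start t=19 >= t=231? ✗ → no.
L: start t=115 > t=110? ✓; end t=528 <= t=480? ✗; start t=115 >= t=231? ✗ → no.
N: start t=182 > t=110? ✓; end t=247 <= t=480? ✓; start t=182 >= t=231? ✗ → no.
Q: start t=188 > t=110? ✓; end t=596 <= t=480? ✗; start t=188 >= t=231? ✗ → no.
R: start t=314 > t=110? ✓; end t=387 <= t=480? ✓; start t=314 >= t=231? ✓ → yes.
U: start t=789 > t=110? ✓; end t=797 <= t=480? ✗; start t=789 >= t=231? ✓ → no.
V: start t=314 > t=110? ✓; end t=451 <= t=480? ✓; start t=314 >= t=231? ✓ → yes.
W: start t=559 > t=110? ✓; end t=753 <= t=480? ✗; start t=559 >= t=231? ✓ → no.
Result: R, V.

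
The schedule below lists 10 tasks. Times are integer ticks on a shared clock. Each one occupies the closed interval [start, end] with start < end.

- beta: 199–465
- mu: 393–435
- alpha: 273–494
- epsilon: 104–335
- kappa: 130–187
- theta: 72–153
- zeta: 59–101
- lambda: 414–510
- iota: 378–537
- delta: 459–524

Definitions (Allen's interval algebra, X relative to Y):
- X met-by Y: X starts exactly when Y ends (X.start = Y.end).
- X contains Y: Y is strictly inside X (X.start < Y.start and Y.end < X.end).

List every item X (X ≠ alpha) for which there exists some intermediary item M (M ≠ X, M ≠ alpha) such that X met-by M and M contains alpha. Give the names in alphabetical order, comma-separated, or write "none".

none

Target alpha = [273, 494].
Intermediaries M with M contains alpha: none.
Union: none.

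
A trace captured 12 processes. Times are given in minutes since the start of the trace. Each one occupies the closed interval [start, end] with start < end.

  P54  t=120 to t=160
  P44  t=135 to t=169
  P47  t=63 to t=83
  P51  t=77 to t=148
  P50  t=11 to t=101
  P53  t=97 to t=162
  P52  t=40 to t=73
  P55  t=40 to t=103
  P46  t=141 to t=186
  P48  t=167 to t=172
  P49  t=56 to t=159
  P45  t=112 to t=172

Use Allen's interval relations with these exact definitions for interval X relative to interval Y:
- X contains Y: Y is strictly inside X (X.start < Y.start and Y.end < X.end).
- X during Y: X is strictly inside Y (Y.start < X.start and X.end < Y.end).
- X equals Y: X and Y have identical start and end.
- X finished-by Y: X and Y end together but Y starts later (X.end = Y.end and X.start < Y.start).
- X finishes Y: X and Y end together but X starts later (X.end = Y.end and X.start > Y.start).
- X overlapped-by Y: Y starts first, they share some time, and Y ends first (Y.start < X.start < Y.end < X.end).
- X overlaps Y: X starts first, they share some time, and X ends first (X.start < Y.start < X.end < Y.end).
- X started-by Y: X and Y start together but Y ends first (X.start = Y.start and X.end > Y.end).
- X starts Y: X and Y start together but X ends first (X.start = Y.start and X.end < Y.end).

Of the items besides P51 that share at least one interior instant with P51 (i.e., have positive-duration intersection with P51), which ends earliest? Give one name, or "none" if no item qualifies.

P47

Target P51 = [t=77, t=148].
P44 [t=135, t=169] → overlapped-by → candidate.
P45 [t=112, t=172] → overlapped-by → candidate.
P46 [t=141, t=186] → overlapped-by → candidate.
P47 [t=63, t=83] → overlaps → candidate.
P48 [t=167, t=172] → after → excluded.
P49 [t=56, t=159] → contains → candidate.
P50 [t=11, t=101] → overlaps → candidate.
P52 [t=40, t=73] → before → excluded.
P53 [t=97, t=162] → overlapped-by → candidate.
P54 [t=120, t=160] → overlapped-by → candidate.
P55 [t=40, t=103] → overlaps → candidate.
Among candidates, earliest end is t=83 → P47.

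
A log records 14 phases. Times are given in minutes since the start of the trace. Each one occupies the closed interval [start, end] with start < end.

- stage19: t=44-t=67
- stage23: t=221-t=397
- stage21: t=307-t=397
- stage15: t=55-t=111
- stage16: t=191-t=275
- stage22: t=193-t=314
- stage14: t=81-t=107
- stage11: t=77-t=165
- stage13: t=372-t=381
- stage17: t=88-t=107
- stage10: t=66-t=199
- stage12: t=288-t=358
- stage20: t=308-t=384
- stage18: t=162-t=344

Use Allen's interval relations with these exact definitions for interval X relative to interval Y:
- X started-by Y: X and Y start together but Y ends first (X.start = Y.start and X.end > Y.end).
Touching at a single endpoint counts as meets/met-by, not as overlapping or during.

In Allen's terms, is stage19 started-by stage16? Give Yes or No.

stage19 = [t=44, t=67], stage16 = [t=191, t=275].
Actual relation of stage19 to stage16: before.
Asked whether 'started-by' holds → No.

No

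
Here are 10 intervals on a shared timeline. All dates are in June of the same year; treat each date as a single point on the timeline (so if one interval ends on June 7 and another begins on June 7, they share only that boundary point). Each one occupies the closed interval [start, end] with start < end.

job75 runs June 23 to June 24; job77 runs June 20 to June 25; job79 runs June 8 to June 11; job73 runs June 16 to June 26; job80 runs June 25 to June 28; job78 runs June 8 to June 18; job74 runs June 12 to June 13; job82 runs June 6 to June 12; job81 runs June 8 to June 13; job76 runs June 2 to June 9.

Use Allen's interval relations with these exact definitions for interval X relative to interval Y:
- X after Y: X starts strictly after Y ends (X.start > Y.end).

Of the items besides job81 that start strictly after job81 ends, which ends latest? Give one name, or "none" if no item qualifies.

job80

Target job81 = [June 8, June 13].
job73 [June 16, June 26] → after → candidate.
job74 [June 12, June 13] → finishes → excluded.
job75 [June 23, June 24] → after → candidate.
job76 [June 2, June 9] → overlaps → excluded.
job77 [June 20, June 25] → after → candidate.
job78 [June 8, June 18] → started-by → excluded.
job79 [June 8, June 11] → starts → excluded.
job80 [June 25, June 28] → after → candidate.
job82 [June 6, June 12] → overlaps → excluded.
Among candidates, latest end is June 28 → job80.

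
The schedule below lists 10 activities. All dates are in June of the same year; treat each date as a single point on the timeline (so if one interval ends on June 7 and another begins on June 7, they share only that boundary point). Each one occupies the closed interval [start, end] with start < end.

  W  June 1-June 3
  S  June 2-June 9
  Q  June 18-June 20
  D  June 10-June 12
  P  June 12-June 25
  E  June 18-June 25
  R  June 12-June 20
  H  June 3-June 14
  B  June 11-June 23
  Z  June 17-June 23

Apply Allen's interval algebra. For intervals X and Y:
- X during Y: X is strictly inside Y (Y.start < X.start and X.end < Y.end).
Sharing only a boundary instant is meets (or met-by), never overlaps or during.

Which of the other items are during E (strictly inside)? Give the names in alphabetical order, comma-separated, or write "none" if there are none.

none

Target E = [June 18, June 25].
B [June 11, June 23] → overlaps → no.
D [June 10, June 12] → before → no.
H [June 3, June 14] → before → no.
P [June 12, June 25] → finished-by → no.
Q [June 18, June 20] → starts → no.
R [June 12, June 20] → overlaps → no.
S [June 2, June 9] → before → no.
W [June 1, June 3] → before → no.
Z [June 17, June 23] → overlaps → no.
Result: none.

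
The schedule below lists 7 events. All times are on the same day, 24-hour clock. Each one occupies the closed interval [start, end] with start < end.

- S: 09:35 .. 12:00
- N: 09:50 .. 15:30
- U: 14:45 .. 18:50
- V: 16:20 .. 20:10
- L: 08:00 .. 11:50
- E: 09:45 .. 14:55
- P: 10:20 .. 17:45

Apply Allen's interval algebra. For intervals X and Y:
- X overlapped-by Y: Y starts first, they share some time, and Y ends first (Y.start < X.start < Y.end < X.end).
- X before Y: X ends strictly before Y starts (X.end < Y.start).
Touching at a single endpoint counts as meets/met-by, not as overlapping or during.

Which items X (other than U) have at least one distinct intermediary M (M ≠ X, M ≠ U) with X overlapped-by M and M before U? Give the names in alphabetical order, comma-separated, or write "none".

E, N, P, S

Target U = [14:45, 18:50].
Intermediaries M with M before U: L, S.
Via L — items with X overlapped-by L: E, N, P, S.
Via S — items with X overlapped-by S: E, N, P.
Union: E, N, P, S.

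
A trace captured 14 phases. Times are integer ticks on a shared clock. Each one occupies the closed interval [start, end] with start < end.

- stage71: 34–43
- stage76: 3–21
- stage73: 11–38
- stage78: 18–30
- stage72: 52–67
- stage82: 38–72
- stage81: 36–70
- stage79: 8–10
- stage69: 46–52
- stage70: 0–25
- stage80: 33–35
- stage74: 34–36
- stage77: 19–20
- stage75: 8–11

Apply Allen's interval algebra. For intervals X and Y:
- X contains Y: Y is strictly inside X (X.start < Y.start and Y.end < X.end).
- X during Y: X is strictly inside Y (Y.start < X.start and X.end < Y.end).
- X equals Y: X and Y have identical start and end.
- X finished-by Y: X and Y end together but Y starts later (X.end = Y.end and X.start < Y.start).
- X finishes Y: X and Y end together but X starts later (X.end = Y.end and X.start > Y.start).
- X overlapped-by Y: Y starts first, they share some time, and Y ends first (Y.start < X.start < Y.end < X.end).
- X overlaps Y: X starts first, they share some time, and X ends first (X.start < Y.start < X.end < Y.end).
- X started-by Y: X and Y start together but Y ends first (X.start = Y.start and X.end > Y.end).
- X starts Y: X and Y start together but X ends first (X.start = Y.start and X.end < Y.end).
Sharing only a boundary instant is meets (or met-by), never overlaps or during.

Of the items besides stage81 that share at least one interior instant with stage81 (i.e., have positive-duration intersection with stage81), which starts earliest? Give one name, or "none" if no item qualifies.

stage73

Target stage81 = [36, 70].
stage69 [46, 52] → during → candidate.
stage70 [0, 25] → before → excluded.
stage71 [34, 43] → overlaps → candidate.
stage72 [52, 67] → during → candidate.
stage73 [11, 38] → overlaps → candidate.
stage74 [34, 36] → meets → excluded.
stage75 [8, 11] → before → excluded.
stage76 [3, 21] → before → excluded.
stage77 [19, 20] → before → excluded.
stage78 [18, 30] → before → excluded.
stage79 [8, 10] → before → excluded.
stage80 [33, 35] → before → excluded.
stage82 [38, 72] → overlapped-by → candidate.
Among candidates, earliest start is 11 → stage73.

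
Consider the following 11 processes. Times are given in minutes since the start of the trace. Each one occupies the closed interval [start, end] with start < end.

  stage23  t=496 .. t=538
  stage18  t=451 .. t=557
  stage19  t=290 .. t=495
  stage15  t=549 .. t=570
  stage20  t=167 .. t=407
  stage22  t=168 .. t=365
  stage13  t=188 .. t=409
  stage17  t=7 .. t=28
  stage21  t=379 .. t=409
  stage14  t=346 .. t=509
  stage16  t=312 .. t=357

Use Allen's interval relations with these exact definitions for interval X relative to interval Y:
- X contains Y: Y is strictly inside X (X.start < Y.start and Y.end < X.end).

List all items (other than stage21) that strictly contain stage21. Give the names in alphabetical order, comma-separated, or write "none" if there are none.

Target stage21 = [t=379, t=409].
stage13 [t=188, t=409] → finished-by → no.
stage14 [t=346, t=509] → contains → yes.
stage15 [t=549, t=570] → after → no.
stage16 [t=312, t=357] → before → no.
stage17 [t=7, t=28] → before → no.
stage18 [t=451, t=557] → after → no.
stage19 [t=290, t=495] → contains → yes.
stage20 [t=167, t=407] → overlaps → no.
stage22 [t=168, t=365] → before → no.
stage23 [t=496, t=538] → after → no.
Result: stage14, stage19.

stage14, stage19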